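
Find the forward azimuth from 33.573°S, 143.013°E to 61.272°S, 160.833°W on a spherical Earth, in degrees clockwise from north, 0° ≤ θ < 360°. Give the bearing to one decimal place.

Δλ = -160.833 − 143.013 = -303.846°; wrapped into (−180°, 180°]: 56.154°.
θ = atan2( sin Δλ · cos φ₂ , cos φ₁ · sin φ₂ − sin φ₁ · cos φ₂ · cos Δλ )
  = atan2(0.39920, -0.58259) = 145.580° → normalised to [0°, 360°): 145.580°.

145.6°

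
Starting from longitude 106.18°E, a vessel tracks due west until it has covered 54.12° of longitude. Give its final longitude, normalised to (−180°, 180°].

52.06°E

Start at +106.18°; shift −54.12° → +52.06°.
+52.06° already lies in (−180°, 180°].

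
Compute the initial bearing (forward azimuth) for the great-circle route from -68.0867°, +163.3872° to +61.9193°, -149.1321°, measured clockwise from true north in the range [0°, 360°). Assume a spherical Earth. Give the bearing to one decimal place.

29.1°

Δλ = -149.1321 − 163.3872 = -312.5193°; wrapped into (−180°, 180°]: 47.4807°.
θ = atan2( sin Δλ · cos φ₂ , cos φ₁ · sin φ₂ − sin φ₁ · cos φ₂ · cos Δλ )
  = atan2(0.34694, 0.62441) = 29.058° → normalised to [0°, 360°): 29.058°.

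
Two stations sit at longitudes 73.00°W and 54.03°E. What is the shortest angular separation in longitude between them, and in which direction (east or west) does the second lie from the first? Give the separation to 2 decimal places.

Raw difference: 54.03 − -73.00 = 127.03°.
Normalise into (−180°, 180°]: 127.03° stays 127.03°.
Positive ⇒ the second point lies to the east; separation 127.03°.

127.03° east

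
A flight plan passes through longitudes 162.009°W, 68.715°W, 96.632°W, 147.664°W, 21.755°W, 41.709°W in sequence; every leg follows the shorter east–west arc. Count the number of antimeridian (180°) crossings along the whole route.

Leg 1: -162.009° → -68.715°, shortest Δλ = 93.294° (east) — does not cross 180°.
Leg 2: -68.715° → -96.632°, shortest Δλ = -27.917° (west) — does not cross 180°.
Leg 3: -96.632° → -147.664°, shortest Δλ = -51.032° (west) — does not cross 180°.
Leg 4: -147.664° → -21.755°, shortest Δλ = 125.909° (east) — does not cross 180°.
Leg 5: -21.755° → -41.709°, shortest Δλ = -19.954° (west) — does not cross 180°.
Total crossings: 0.

0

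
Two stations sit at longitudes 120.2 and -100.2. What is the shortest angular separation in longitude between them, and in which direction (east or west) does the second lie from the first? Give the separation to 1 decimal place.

Raw difference: -100.2 − 120.2 = -220.4°.
Normalise into (−180°, 180°]: -220.4° + 360° = 139.6°.
Positive ⇒ the second point lies to the east; separation 139.6°.

139.6° east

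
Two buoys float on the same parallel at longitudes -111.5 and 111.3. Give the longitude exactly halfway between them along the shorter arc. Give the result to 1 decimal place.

+179.9°

Signed shortest Δλ from -111.5° to +111.3° is -137.2°.
Midpoint longitude = -111.5° + (-137.2°)/2 = -111.5° − 68.6° = -180.1°.
Normalise into (−180°, 180°]: +179.9°.
(The naïve average (-111.5 + +111.3)/2 = -0.1° is on the wrong side of the globe.)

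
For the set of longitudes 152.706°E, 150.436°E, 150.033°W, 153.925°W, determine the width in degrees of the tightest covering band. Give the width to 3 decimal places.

Sort the longitudes: -153.925°, -150.033°, +150.436°, +152.706°.
Eastward gaps between consecutive values (wrapping around): 3.892°, 300.469°, 2.270°, 53.369°.
Largest gap = 300.469° ⇒ minimal covering band is its complement: 360° − 300.469° = 59.531°.
Band runs from +150.436° eastward to -150.033°, crossing the antimeridian.

59.531°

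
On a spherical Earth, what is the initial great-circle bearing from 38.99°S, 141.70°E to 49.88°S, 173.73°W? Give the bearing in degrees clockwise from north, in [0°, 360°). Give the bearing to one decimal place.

124.0°

Δλ = -173.73 − 141.70 = -315.43°; wrapped into (−180°, 180°]: 44.57°.
θ = atan2( sin Δλ · cos φ₂ , cos φ₁ · sin φ₂ − sin φ₁ · cos φ₂ · cos Δλ )
  = atan2(0.45222, -0.30553) = 124.044° → normalised to [0°, 360°): 124.044°.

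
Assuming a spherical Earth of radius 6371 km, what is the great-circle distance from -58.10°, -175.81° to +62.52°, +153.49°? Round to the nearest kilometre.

Δλ = 153.49 − -175.81 = 329.30°; wrapped into (−180°, 180°]: -30.70°.
Δφ = 62.52 − -58.10 = 120.62°.
a = sin²(Δφ/2) + cos φ₁ · cos φ₂ · sin²(Δλ/2) = 0.771758.
c = 2·atan2(√a, √(1−a)) = 2.14542 rad → d = 6371·c ≈ 13668.45 km.

13668 km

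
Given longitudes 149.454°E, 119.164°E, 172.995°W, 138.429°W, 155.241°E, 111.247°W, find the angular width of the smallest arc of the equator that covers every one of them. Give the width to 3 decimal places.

129.589°

Sort the longitudes: -172.995°, -138.429°, -111.247°, +119.164°, +149.454°, +155.241°.
Eastward gaps between consecutive values (wrapping around): 34.566°, 27.182°, 230.411°, 30.290°, 5.787°, 31.764°.
Largest gap = 230.411° ⇒ minimal covering band is its complement: 360° − 230.411° = 129.589°.
Band runs from +119.164° eastward to -111.247°, crossing the antimeridian.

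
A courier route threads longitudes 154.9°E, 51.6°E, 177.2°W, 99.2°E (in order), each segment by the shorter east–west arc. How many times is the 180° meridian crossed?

2

Leg 1: +154.9° → +51.6°, shortest Δλ = -103.3° (west) — does not cross 180°.
Leg 2: +51.6° → -177.2°, shortest Δλ = 131.2° (east) — crosses 180°.
Leg 3: -177.2° → +99.2°, shortest Δλ = -83.6° (west) — crosses 180°.
Total crossings: 2.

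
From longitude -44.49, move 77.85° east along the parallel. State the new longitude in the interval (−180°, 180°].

Start at -44.49°; shift +77.85° → +33.36°.
+33.36° already lies in (−180°, 180°].

+33.36°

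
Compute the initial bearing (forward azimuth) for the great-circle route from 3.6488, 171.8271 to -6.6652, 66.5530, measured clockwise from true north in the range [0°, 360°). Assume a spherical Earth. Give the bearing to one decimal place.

Δλ = 66.5530 − 171.8271 = -105.2741°.
θ = atan2( sin Δλ · cos φ₂ , cos φ₁ · sin φ₂ − sin φ₁ · cos φ₂ · cos Δλ )
  = atan2(-0.95816, -0.09918) = -95.910° → normalised to [0°, 360°): 264.090°.

264.1°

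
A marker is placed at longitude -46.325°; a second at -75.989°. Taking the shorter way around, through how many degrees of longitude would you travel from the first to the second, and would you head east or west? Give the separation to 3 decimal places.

29.664° west

Raw difference: -75.989 − -46.325 = -29.664°.
Normalise into (−180°, 180°]: -29.664° stays -29.664°.
Negative ⇒ the second point lies to the west; separation 29.664°.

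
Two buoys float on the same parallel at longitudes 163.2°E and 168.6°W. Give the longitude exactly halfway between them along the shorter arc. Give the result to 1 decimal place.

Signed shortest Δλ from +163.2° to -168.6° is +28.2°.
Midpoint longitude = +163.2° + (+28.2°)/2 = +163.2° + 14.1° = +177.3°.
(The naïve average (+163.2 + -168.6)/2 = -2.7° is on the wrong side of the globe.)

177.3°E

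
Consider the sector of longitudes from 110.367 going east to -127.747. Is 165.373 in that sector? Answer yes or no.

Band width going east from +110.367° to -127.747°: ((-127.747 − 110.367) mod 360) = 121.886°.
Offset of +165.373° east of the west edge: ((165.373 − 110.367) mod 360) = 55.006°.
55.006° ≤ 121.886° ⇒ inside.

Yes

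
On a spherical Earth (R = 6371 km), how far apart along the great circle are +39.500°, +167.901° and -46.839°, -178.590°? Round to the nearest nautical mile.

5234 nmi

Δλ = -178.590 − 167.901 = -346.491°; wrapped into (−180°, 180°]: 13.509°.
Δφ = -46.839 − 39.500 = -86.339°.
a = sin²(Δφ/2) + cos φ₁ · cos φ₂ · sin²(Δλ/2) = 0.475375.
c = 2·atan2(√a, √(1−a)) = 1.52153 rad → d = 6371·c ≈ 9693.65 km ≈ 5234.15 nmi.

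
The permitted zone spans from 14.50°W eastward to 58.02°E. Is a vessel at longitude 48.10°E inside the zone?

Yes

Band width going east from -14.50° to +58.02°: ((58.02 − -14.50) mod 360) = 72.52°.
Offset of +48.10° east of the west edge: ((48.10 − -14.50) mod 360) = 62.60°.
62.60° ≤ 72.52° ⇒ inside.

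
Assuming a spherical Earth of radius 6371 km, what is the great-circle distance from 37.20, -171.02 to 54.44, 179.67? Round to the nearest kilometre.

Δλ = 179.67 − -171.02 = 350.69°; wrapped into (−180°, 180°]: -9.31°.
Δφ = 54.44 − 37.20 = 17.24°.
a = sin²(Δφ/2) + cos φ₁ · cos φ₂ · sin²(Δλ/2) = 0.025515.
c = 2·atan2(√a, √(1−a)) = 0.32084 rad → d = 6371·c ≈ 2044.09 km.

2044 km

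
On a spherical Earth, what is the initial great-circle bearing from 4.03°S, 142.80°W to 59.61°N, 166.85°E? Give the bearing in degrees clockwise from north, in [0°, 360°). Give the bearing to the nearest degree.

Δλ = 166.85 − -142.80 = 309.65°; wrapped into (−180°, 180°]: -50.35°.
θ = atan2( sin Δλ · cos φ₂ , cos φ₁ · sin φ₂ − sin φ₁ · cos φ₂ · cos Δλ )
  = atan2(-0.38951, 0.88316) = -23.799° → normalised to [0°, 360°): 336.201°.

336°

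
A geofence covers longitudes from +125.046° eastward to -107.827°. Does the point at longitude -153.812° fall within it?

Band width going east from +125.046° to -107.827°: ((-107.827 − 125.046) mod 360) = 127.127°.
Offset of -153.812° east of the west edge: ((-153.812 − 125.046) mod 360) = 81.142°.
81.142° ≤ 127.127° ⇒ inside.

Yes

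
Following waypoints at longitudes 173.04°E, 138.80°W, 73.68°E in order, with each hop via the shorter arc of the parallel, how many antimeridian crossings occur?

2

Leg 1: +173.04° → -138.80°, shortest Δλ = 48.16° (east) — crosses 180°.
Leg 2: -138.80° → +73.68°, shortest Δλ = -147.52° (west) — crosses 180°.
Total crossings: 2.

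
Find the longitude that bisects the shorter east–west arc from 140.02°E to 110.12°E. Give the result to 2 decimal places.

125.07°E

Signed shortest Δλ from +140.02° to +110.12° is -29.90°.
Midpoint longitude = +140.02° + (-29.90°)/2 = +140.02° − 14.95° = +125.07°.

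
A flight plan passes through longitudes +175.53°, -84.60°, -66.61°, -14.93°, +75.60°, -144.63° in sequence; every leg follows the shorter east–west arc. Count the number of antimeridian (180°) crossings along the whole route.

2

Leg 1: +175.53° → -84.60°, shortest Δλ = 99.87° (east) — crosses 180°.
Leg 2: -84.60° → -66.61°, shortest Δλ = 17.99° (east) — does not cross 180°.
Leg 3: -66.61° → -14.93°, shortest Δλ = 51.68° (east) — does not cross 180°.
Leg 4: -14.93° → +75.60°, shortest Δλ = 90.53° (east) — does not cross 180°.
Leg 5: +75.60° → -144.63°, shortest Δλ = 139.77° (east) — crosses 180°.
Total crossings: 2.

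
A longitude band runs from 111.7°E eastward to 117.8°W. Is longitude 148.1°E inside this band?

Yes

Band width going east from +111.7° to -117.8°: ((-117.8 − 111.7) mod 360) = 130.5°.
Offset of +148.1° east of the west edge: ((148.1 − 111.7) mod 360) = 36.4°.
36.4° ≤ 130.5° ⇒ inside.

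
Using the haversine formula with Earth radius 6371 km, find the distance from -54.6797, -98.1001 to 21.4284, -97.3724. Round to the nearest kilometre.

Δλ = -97.3724 − -98.1001 = 0.7277°.
Δφ = 21.4284 − -54.6797 = 76.1081°.
a = sin²(Δφ/2) + cos φ₁ · cos φ₂ · sin²(Δλ/2) = 0.379976.
c = 2·atan2(√a, √(1−a)) = 1.32838 rad → d = 6371·c ≈ 8463.12 km.

8463 km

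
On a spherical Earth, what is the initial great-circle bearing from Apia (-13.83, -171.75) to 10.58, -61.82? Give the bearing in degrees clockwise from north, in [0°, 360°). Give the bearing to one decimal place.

Δλ = -61.82 − -171.75 = 109.93°.
θ = atan2( sin Δλ · cos φ₂ , cos φ₁ · sin φ₂ − sin φ₁ · cos φ₂ · cos Δλ )
  = atan2(0.92413, 0.09819) = 83.935° → normalised to [0°, 360°): 83.935°.

83.9°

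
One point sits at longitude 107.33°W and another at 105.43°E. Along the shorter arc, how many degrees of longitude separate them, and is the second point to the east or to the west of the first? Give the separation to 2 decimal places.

Raw difference: 105.43 − -107.33 = 212.76°.
Normalise into (−180°, 180°]: 212.76° − 360° = -147.24°.
Negative ⇒ the second point lies to the west; separation 147.24°.

147.24° west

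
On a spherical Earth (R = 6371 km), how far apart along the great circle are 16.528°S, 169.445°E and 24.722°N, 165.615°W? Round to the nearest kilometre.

Δλ = -165.615 − 169.445 = -335.060°; wrapped into (−180°, 180°]: 24.940°.
Δφ = 24.722 − -16.528 = 41.250°.
a = sin²(Δφ/2) + cos φ₁ · cos φ₂ · sin²(Δλ/2) = 0.164682.
c = 2·atan2(√a, √(1−a)) = 0.83573 rad → d = 6371·c ≈ 5324.44 km.

5324 km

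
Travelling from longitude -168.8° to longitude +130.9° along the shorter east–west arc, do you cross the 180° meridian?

Yes

Naïve |130.9 − -168.8| = 299.7° > 180°, so the shorter arc goes the other way round — across 180°.
Signed shortest Δλ = ((130.9 − -168.8 + 180) mod 360) − 180 = -60.3°.
Going west by 60.3° from -168.8° passes through 180° before reaching +130.9°.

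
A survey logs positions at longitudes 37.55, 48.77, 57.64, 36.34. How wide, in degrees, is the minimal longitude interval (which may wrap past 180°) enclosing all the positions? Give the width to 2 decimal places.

21.30°

Sort the longitudes: +36.34°, +37.55°, +48.77°, +57.64°.
Eastward gaps between consecutive values (wrapping around): 1.21°, 11.22°, 8.87°, 338.70°.
Largest gap = 338.70° ⇒ minimal covering band is its complement: 360° − 338.70° = 21.30°.
Band runs from +36.34° eastward to +57.64°.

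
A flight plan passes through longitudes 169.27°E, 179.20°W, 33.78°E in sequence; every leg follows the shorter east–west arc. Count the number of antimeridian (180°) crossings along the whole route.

Leg 1: +169.27° → -179.20°, shortest Δλ = 11.53° (east) — crosses 180°.
Leg 2: -179.20° → +33.78°, shortest Δλ = -147.02° (west) — crosses 180°.
Total crossings: 2.

2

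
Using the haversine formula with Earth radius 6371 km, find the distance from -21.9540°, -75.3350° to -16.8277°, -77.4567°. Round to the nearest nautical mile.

330 nmi

Δλ = -77.4567 − -75.3350 = -2.1217°.
Δφ = -16.8277 − -21.9540 = 5.1263°.
a = sin²(Δφ/2) + cos φ₁ · cos φ₂ · sin²(Δλ/2) = 0.002304.
c = 2·atan2(√a, √(1−a)) = 0.09604 rad → d = 6371·c ≈ 611.88 km ≈ 330.39 nmi.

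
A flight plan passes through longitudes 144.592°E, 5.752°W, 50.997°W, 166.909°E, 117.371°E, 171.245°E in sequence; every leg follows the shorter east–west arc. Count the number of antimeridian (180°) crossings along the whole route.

1

Leg 1: +144.592° → -5.752°, shortest Δλ = -150.344° (west) — does not cross 180°.
Leg 2: -5.752° → -50.997°, shortest Δλ = -45.245° (west) — does not cross 180°.
Leg 3: -50.997° → +166.909°, shortest Δλ = -142.094° (west) — crosses 180°.
Leg 4: +166.909° → +117.371°, shortest Δλ = -49.538° (west) — does not cross 180°.
Leg 5: +117.371° → +171.245°, shortest Δλ = 53.874° (east) — does not cross 180°.
Total crossings: 1.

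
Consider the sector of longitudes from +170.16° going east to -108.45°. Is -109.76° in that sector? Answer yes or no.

Band width going east from +170.16° to -108.45°: ((-108.45 − 170.16) mod 360) = 81.39°.
Offset of -109.76° east of the west edge: ((-109.76 − 170.16) mod 360) = 80.08°.
80.08° ≤ 81.39° ⇒ inside.

Yes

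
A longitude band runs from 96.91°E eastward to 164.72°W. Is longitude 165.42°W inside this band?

Yes

Band width going east from +96.91° to -164.72°: ((-164.72 − 96.91) mod 360) = 98.37°.
Offset of -165.42° east of the west edge: ((-165.42 − 96.91) mod 360) = 97.67°.
97.67° ≤ 98.37° ⇒ inside.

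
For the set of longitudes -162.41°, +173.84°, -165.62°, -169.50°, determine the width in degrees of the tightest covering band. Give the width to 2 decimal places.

Sort the longitudes: -169.50°, -165.62°, -162.41°, +173.84°.
Eastward gaps between consecutive values (wrapping around): 3.88°, 3.21°, 336.25°, 16.66°.
Largest gap = 336.25° ⇒ minimal covering band is its complement: 360° − 336.25° = 23.75°.
Band runs from +173.84° eastward to -162.41°, crossing the antimeridian.

23.75°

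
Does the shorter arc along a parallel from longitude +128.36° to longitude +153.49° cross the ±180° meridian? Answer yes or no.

No

Signed shortest Δλ = ((153.49 − 128.36 + 180) mod 360) − 180 = 25.13°.
Going east by 25.13° from +128.36° reaches +153.49° without touching 180°.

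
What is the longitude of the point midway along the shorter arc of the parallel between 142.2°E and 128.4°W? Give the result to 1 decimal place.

173.1°W

Signed shortest Δλ from +142.2° to -128.4° is +89.4°.
Midpoint longitude = +142.2° + (+89.4°)/2 = +142.2° + 44.7° = +186.9°.
Normalise into (−180°, 180°]: -173.1°.
(The naïve average (+142.2 + -128.4)/2 = 6.9° is on the wrong side of the globe.)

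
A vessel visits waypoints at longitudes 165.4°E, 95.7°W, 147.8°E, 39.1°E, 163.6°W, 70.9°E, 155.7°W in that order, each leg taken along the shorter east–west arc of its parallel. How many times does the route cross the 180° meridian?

5

Leg 1: +165.4° → -95.7°, shortest Δλ = 98.9° (east) — crosses 180°.
Leg 2: -95.7° → +147.8°, shortest Δλ = -116.5° (west) — crosses 180°.
Leg 3: +147.8° → +39.1°, shortest Δλ = -108.7° (west) — does not cross 180°.
Leg 4: +39.1° → -163.6°, shortest Δλ = 157.3° (east) — crosses 180°.
Leg 5: -163.6° → +70.9°, shortest Δλ = -125.5° (west) — crosses 180°.
Leg 6: +70.9° → -155.7°, shortest Δλ = 133.4° (east) — crosses 180°.
Total crossings: 5.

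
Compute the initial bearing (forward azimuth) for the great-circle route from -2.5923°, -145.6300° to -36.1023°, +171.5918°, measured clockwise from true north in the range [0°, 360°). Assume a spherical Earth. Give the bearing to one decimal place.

224.3°

Δλ = 171.5918 − -145.6300 = 317.2218°; wrapped into (−180°, 180°]: -42.7782°.
θ = atan2( sin Δλ · cos φ₂ , cos φ₁ · sin φ₂ − sin φ₁ · cos φ₂ · cos Δλ )
  = atan2(-0.54874, -0.56180) = -135.674° → normalised to [0°, 360°): 224.326°.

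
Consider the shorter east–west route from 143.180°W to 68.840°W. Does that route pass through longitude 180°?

No

Signed shortest Δλ = ((-68.840 − -143.180 + 180) mod 360) − 180 = 74.34°.
Going east by 74.34° from -143.180° reaches -68.840° without touching 180°.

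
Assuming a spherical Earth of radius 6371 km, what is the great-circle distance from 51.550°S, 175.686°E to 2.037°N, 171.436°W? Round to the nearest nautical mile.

3284 nmi

Δλ = -171.436 − 175.686 = -347.122°; wrapped into (−180°, 180°]: 12.878°.
Δφ = 2.037 − -51.550 = 53.587°.
a = sin²(Δφ/2) + cos φ₁ · cos φ₂ · sin²(Δλ/2) = 0.211015.
c = 2·atan2(√a, √(1−a)) = 0.95456 rad → d = 6371·c ≈ 6081.48 km ≈ 3283.74 nmi.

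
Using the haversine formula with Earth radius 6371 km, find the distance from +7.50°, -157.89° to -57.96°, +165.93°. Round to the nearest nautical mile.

4305 nmi

Δλ = 165.93 − -157.89 = 323.82°; wrapped into (−180°, 180°]: -36.18°.
Δφ = -57.96 − 7.50 = -65.46°.
a = sin²(Δφ/2) + cos φ₁ · cos φ₂ · sin²(Δλ/2) = 0.343048.
c = 2·atan2(√a, √(1−a)) = 1.25150 rad → d = 6371·c ≈ 7973.27 km ≈ 4305.22 nmi.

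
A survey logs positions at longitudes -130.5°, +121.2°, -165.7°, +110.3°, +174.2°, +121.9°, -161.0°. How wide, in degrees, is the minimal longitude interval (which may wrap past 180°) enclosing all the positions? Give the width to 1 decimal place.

119.2°

Sort the longitudes: -165.7°, -161.0°, -130.5°, +110.3°, +121.2°, +121.9°, +174.2°.
Eastward gaps between consecutive values (wrapping around): 4.7°, 30.5°, 240.8°, 10.9°, 0.7°, 52.3°, 20.1°.
Largest gap = 240.8° ⇒ minimal covering band is its complement: 360° − 240.8° = 119.2°.
Band runs from +110.3° eastward to -130.5°, crossing the antimeridian.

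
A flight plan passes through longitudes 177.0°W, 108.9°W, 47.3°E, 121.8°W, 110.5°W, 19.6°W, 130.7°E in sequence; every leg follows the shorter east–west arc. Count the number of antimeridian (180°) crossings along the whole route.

0

Leg 1: -177.0° → -108.9°, shortest Δλ = 68.1° (east) — does not cross 180°.
Leg 2: -108.9° → +47.3°, shortest Δλ = 156.2° (east) — does not cross 180°.
Leg 3: +47.3° → -121.8°, shortest Δλ = -169.1° (west) — does not cross 180°.
Leg 4: -121.8° → -110.5°, shortest Δλ = 11.3° (east) — does not cross 180°.
Leg 5: -110.5° → -19.6°, shortest Δλ = 90.9° (east) — does not cross 180°.
Leg 6: -19.6° → +130.7°, shortest Δλ = 150.3° (east) — does not cross 180°.
Total crossings: 0.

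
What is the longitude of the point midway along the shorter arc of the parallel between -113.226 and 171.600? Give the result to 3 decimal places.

-150.813°

Signed shortest Δλ from -113.226° to +171.600° is -75.174°.
Midpoint longitude = -113.226° + (-75.174°)/2 = -113.226° − 37.587° = -150.813°.
(The naïve average (-113.226 + +171.600)/2 = 29.187° is on the wrong side of the globe.)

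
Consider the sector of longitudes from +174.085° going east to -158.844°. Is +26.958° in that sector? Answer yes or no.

Band width going east from +174.085° to -158.844°: ((-158.844 − 174.085) mod 360) = 27.071°.
Offset of +26.958° east of the west edge: ((26.958 − 174.085) mod 360) = 212.873°.
212.873° > 27.071° ⇒ outside.

No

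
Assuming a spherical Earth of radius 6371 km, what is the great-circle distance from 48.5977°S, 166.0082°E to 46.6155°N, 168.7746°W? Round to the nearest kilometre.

Δλ = -168.7746 − 166.0082 = -334.7828°; wrapped into (−180°, 180°]: 25.2172°.
Δφ = 46.6155 − -48.5977 = 95.2132°.
a = sin²(Δφ/2) + cos φ₁ · cos φ₂ · sin²(Δλ/2) = 0.567077.
c = 2·atan2(√a, √(1−a)) = 1.70536 rad → d = 6371·c ≈ 10864.83 km.

10865 km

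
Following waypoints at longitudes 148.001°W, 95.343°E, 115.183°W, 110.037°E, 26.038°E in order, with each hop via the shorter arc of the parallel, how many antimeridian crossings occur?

Leg 1: -148.001° → +95.343°, shortest Δλ = -116.656° (west) — crosses 180°.
Leg 2: +95.343° → -115.183°, shortest Δλ = 149.474° (east) — crosses 180°.
Leg 3: -115.183° → +110.037°, shortest Δλ = -134.78° (west) — crosses 180°.
Leg 4: +110.037° → +26.038°, shortest Δλ = -83.999° (west) — does not cross 180°.
Total crossings: 3.

3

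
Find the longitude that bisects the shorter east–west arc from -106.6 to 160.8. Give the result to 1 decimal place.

Signed shortest Δλ from -106.6° to +160.8° is -92.6°.
Midpoint longitude = -106.6° + (-92.6°)/2 = -106.6° − 46.3° = -152.9°.
(The naïve average (-106.6 + +160.8)/2 = 27.1° is on the wrong side of the globe.)

-152.9°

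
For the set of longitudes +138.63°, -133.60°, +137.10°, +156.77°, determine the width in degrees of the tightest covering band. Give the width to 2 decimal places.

Sort the longitudes: -133.60°, +137.10°, +138.63°, +156.77°.
Eastward gaps between consecutive values (wrapping around): 270.70°, 1.53°, 18.14°, 69.63°.
Largest gap = 270.70° ⇒ minimal covering band is its complement: 360° − 270.70° = 89.30°.
Band runs from +137.10° eastward to -133.60°, crossing the antimeridian.

89.30°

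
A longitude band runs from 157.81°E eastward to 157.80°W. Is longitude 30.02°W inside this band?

No

Band width going east from +157.81° to -157.80°: ((-157.80 − 157.81) mod 360) = 44.39°.
Offset of -30.02° east of the west edge: ((-30.02 − 157.81) mod 360) = 172.17°.
172.17° > 44.39° ⇒ outside.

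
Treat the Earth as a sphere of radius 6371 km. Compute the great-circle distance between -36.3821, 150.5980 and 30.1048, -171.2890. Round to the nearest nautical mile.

Δλ = -171.2890 − 150.5980 = -321.8870°; wrapped into (−180°, 180°]: 38.1130°.
Δφ = 30.1048 − -36.3821 = 66.4869°.
a = sin²(Δφ/2) + cos φ₁ · cos φ₂ · sin²(Δλ/2) = 0.374767.
c = 2·atan2(√a, √(1−a)) = 1.31764 rad → d = 6371·c ≈ 8394.66 km ≈ 4532.75 nmi.

4533 nmi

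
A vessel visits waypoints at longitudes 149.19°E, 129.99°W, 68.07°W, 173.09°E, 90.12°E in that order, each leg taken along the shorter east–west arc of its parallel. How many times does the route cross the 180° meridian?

2

Leg 1: +149.19° → -129.99°, shortest Δλ = 80.82° (east) — crosses 180°.
Leg 2: -129.99° → -68.07°, shortest Δλ = 61.92° (east) — does not cross 180°.
Leg 3: -68.07° → +173.09°, shortest Δλ = -118.84° (west) — crosses 180°.
Leg 4: +173.09° → +90.12°, shortest Δλ = -82.97° (west) — does not cross 180°.
Total crossings: 2.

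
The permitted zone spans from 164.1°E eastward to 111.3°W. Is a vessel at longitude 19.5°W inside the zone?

Band width going east from +164.1° to -111.3°: ((-111.3 − 164.1) mod 360) = 84.6°.
Offset of -19.5° east of the west edge: ((-19.5 − 164.1) mod 360) = 176.4°.
176.4° > 84.6° ⇒ outside.

No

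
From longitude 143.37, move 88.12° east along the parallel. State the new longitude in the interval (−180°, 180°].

-128.51°

Start at +143.37°; shift +88.12° → +231.49°.
+231.49° lies outside (−180°, 180°]; subtract 360° → -128.51°.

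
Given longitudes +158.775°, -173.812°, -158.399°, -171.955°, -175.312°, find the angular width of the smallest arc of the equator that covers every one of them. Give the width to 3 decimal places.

Sort the longitudes: -175.312°, -173.812°, -171.955°, -158.399°, +158.775°.
Eastward gaps between consecutive values (wrapping around): 1.500°, 1.857°, 13.556°, 317.174°, 25.913°.
Largest gap = 317.174° ⇒ minimal covering band is its complement: 360° − 317.174° = 42.826°.
Band runs from +158.775° eastward to -158.399°, crossing the antimeridian.

42.826°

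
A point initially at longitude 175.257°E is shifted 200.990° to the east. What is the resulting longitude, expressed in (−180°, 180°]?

16.247°E

Start at +175.257°; shift +200.990° → +376.247°.
+376.247° lies outside (−180°, 180°]; subtract 360° → +16.247°.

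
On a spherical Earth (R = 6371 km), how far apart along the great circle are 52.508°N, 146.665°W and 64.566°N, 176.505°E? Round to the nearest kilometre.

Δλ = 176.505 − -146.665 = 323.170°; wrapped into (−180°, 180°]: -36.830°.
Δφ = 64.566 − 52.508 = 12.058°.
a = sin²(Δφ/2) + cos φ₁ · cos φ₂ · sin²(Δλ/2) = 0.037117.
c = 2·atan2(√a, √(1−a)) = 0.38774 rad → d = 6371·c ≈ 2470.29 km.

2470 km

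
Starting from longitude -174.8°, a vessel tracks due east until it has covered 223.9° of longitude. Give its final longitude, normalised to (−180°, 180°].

+49.1°

Start at -174.8°; shift +223.9° → +49.1°.
+49.1° already lies in (−180°, 180°].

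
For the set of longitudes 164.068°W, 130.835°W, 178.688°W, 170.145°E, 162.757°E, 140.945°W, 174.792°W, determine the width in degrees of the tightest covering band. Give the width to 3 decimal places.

66.408°

Sort the longitudes: -178.688°, -174.792°, -164.068°, -140.945°, -130.835°, +162.757°, +170.145°.
Eastward gaps between consecutive values (wrapping around): 3.896°, 10.724°, 23.123°, 10.110°, 293.592°, 7.388°, 11.167°.
Largest gap = 293.592° ⇒ minimal covering band is its complement: 360° − 293.592° = 66.408°.
Band runs from +162.757° eastward to -130.835°, crossing the antimeridian.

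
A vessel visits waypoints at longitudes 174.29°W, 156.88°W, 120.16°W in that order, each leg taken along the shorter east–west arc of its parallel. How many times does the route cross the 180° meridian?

Leg 1: -174.29° → -156.88°, shortest Δλ = 17.41° (east) — does not cross 180°.
Leg 2: -156.88° → -120.16°, shortest Δλ = 36.72° (east) — does not cross 180°.
Total crossings: 0.

0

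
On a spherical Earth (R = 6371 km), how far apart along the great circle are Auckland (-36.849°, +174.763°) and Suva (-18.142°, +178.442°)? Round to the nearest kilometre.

Δλ = 178.442 − 174.763 = 3.679°.
Δφ = -18.142 − -36.849 = 18.707°.
a = sin²(Δφ/2) + cos φ₁ · cos φ₂ · sin²(Δλ/2) = 0.027198.
c = 2·atan2(√a, √(1−a)) = 0.33135 rad → d = 6371·c ≈ 2111.03 km.

2111 km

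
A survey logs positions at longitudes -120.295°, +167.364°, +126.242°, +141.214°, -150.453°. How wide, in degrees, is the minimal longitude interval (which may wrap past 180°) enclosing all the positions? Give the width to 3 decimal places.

113.463°

Sort the longitudes: -150.453°, -120.295°, +126.242°, +141.214°, +167.364°.
Eastward gaps between consecutive values (wrapping around): 30.158°, 246.537°, 14.972°, 26.150°, 42.183°.
Largest gap = 246.537° ⇒ minimal covering band is its complement: 360° − 246.537° = 113.463°.
Band runs from +126.242° eastward to -120.295°, crossing the antimeridian.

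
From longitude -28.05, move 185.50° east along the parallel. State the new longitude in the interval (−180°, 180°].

Start at -28.05°; shift +185.50° → +157.45°.
+157.45° already lies in (−180°, 180°].

+157.45°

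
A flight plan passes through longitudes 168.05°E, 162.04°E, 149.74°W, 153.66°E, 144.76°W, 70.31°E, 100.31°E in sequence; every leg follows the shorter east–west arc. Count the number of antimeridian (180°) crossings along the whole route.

Leg 1: +168.05° → +162.04°, shortest Δλ = -6.01° (west) — does not cross 180°.
Leg 2: +162.04° → -149.74°, shortest Δλ = 48.22° (east) — crosses 180°.
Leg 3: -149.74° → +153.66°, shortest Δλ = -56.6° (west) — crosses 180°.
Leg 4: +153.66° → -144.76°, shortest Δλ = 61.58° (east) — crosses 180°.
Leg 5: -144.76° → +70.31°, shortest Δλ = -144.93° (west) — crosses 180°.
Leg 6: +70.31° → +100.31°, shortest Δλ = 30.0° (east) — does not cross 180°.
Total crossings: 4.

4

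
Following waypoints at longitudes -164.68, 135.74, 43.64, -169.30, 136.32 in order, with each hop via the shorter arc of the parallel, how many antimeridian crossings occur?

Leg 1: -164.68° → +135.74°, shortest Δλ = -59.58° (west) — crosses 180°.
Leg 2: +135.74° → +43.64°, shortest Δλ = -92.1° (west) — does not cross 180°.
Leg 3: +43.64° → -169.30°, shortest Δλ = 147.06° (east) — crosses 180°.
Leg 4: -169.30° → +136.32°, shortest Δλ = -54.38° (west) — crosses 180°.
Total crossings: 3.

3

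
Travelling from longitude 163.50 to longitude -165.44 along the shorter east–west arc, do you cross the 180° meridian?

Yes

Naïve |-165.44 − 163.50| = 328.94° > 180°, so the shorter arc goes the other way round — across 180°.
Signed shortest Δλ = ((-165.44 − 163.50 + 180) mod 360) − 180 = 31.06°.
Going east by 31.06° from +163.50° passes through 180° before reaching -165.44°.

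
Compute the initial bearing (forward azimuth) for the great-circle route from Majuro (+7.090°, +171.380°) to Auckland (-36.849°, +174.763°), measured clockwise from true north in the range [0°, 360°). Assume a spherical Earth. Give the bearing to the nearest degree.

176°

Δλ = 174.763 − 171.380 = 3.383°.
θ = atan2( sin Δλ · cos φ₂ , cos φ₁ · sin φ₂ − sin φ₁ · cos φ₂ · cos Δλ )
  = atan2(0.04722, -0.69372) = 176.106° → normalised to [0°, 360°): 176.106°.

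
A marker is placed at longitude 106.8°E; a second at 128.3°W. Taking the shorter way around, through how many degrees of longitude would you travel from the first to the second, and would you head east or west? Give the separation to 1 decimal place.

Raw difference: -128.3 − 106.8 = -235.1°.
Normalise into (−180°, 180°]: -235.1° + 360° = 124.9°.
Positive ⇒ the second point lies to the east; separation 124.9°.

124.9° east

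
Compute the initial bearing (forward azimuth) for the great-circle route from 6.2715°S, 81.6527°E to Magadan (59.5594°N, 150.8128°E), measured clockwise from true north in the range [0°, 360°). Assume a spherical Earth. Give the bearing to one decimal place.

Δλ = 150.8128 − 81.6527 = 69.1601°.
θ = atan2( sin Δλ · cos φ₂ , cos φ₁ · sin φ₂ − sin φ₁ · cos φ₂ · cos Δλ )
  = atan2(0.47350, 0.87668) = 28.374° → normalised to [0°, 360°): 28.374°.

28.4°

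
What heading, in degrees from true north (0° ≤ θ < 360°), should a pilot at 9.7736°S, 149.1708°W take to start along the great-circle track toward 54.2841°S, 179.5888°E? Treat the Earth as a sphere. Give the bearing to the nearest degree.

Δλ = 179.5888 − -149.1708 = 328.7596°; wrapped into (−180°, 180°]: -31.2404°.
θ = atan2( sin Δλ · cos φ₂ , cos φ₁ · sin φ₂ − sin φ₁ · cos φ₂ · cos Δλ )
  = atan2(-0.30276, -0.71541) = -157.062° → normalised to [0°, 360°): 202.938°.

203°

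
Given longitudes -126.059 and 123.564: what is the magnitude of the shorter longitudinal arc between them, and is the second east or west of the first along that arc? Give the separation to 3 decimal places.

110.377° west

Raw difference: 123.564 − -126.059 = 249.623°.
Normalise into (−180°, 180°]: 249.623° − 360° = -110.377°.
Negative ⇒ the second point lies to the west; separation 110.377°.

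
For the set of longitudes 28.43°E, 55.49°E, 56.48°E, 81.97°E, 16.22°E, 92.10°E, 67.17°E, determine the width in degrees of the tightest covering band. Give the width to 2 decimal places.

Sort the longitudes: +16.22°, +28.43°, +55.49°, +56.48°, +67.17°, +81.97°, +92.10°.
Eastward gaps between consecutive values (wrapping around): 12.21°, 27.06°, 0.99°, 10.69°, 14.80°, 10.13°, 284.12°.
Largest gap = 284.12° ⇒ minimal covering band is its complement: 360° − 284.12° = 75.88°.
Band runs from +16.22° eastward to +92.10°.

75.88°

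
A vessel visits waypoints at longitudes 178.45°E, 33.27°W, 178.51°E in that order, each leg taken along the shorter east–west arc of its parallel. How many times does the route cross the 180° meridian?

2

Leg 1: +178.45° → -33.27°, shortest Δλ = 148.28° (east) — crosses 180°.
Leg 2: -33.27° → +178.51°, shortest Δλ = -148.22° (west) — crosses 180°.
Total crossings: 2.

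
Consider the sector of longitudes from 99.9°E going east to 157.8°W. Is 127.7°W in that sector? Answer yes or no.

No

Band width going east from +99.9° to -157.8°: ((-157.8 − 99.9) mod 360) = 102.3°.
Offset of -127.7° east of the west edge: ((-127.7 − 99.9) mod 360) = 132.4°.
132.4° > 102.3° ⇒ outside.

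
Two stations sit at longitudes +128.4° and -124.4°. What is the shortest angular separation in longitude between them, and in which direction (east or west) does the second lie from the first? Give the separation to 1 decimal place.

Raw difference: -124.4 − 128.4 = -252.8°.
Normalise into (−180°, 180°]: -252.8° + 360° = 107.2°.
Positive ⇒ the second point lies to the east; separation 107.2°.

107.2° east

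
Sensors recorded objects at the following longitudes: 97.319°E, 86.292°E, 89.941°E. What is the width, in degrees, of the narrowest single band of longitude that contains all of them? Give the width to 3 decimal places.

11.027°

Sort the longitudes: +86.292°, +89.941°, +97.319°.
Eastward gaps between consecutive values (wrapping around): 3.649°, 7.378°, 348.973°.
Largest gap = 348.973° ⇒ minimal covering band is its complement: 360° − 348.973° = 11.027°.
Band runs from +86.292° eastward to +97.319°.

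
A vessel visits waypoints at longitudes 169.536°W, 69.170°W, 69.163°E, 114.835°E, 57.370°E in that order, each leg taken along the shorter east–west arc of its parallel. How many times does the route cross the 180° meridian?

0

Leg 1: -169.536° → -69.170°, shortest Δλ = 100.366° (east) — does not cross 180°.
Leg 2: -69.170° → +69.163°, shortest Δλ = 138.333° (east) — does not cross 180°.
Leg 3: +69.163° → +114.835°, shortest Δλ = 45.672° (east) — does not cross 180°.
Leg 4: +114.835° → +57.370°, shortest Δλ = -57.465° (west) — does not cross 180°.
Total crossings: 0.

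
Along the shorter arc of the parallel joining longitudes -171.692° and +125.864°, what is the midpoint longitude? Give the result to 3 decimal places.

Signed shortest Δλ from -171.692° to +125.864° is -62.444°.
Midpoint longitude = -171.692° + (-62.444°)/2 = -171.692° − 31.222° = -202.914°.
Normalise into (−180°, 180°]: +157.086°.
(The naïve average (-171.692 + +125.864)/2 = -22.914° is on the wrong side of the globe.)

+157.086°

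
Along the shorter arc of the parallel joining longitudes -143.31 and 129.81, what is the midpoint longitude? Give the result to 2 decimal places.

+173.25°

Signed shortest Δλ from -143.31° to +129.81° is -86.88°.
Midpoint longitude = -143.31° + (-86.88°)/2 = -143.31° − 43.44° = -186.75°.
Normalise into (−180°, 180°]: +173.25°.
(The naïve average (-143.31 + +129.81)/2 = -6.75° is on the wrong side of the globe.)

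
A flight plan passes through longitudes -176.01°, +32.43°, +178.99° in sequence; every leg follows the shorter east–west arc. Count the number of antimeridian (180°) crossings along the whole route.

Leg 1: -176.01° → +32.43°, shortest Δλ = -151.56° (west) — crosses 180°.
Leg 2: +32.43° → +178.99°, shortest Δλ = 146.56° (east) — does not cross 180°.
Total crossings: 1.

1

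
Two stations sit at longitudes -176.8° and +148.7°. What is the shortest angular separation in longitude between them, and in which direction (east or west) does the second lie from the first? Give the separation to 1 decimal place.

Raw difference: 148.7 − -176.8 = 325.5°.
Normalise into (−180°, 180°]: 325.5° − 360° = -34.5°.
Negative ⇒ the second point lies to the west; separation 34.5°.

34.5° west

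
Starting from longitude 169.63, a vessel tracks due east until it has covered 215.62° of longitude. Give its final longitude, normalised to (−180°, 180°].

+25.25°

Start at +169.63°; shift +215.62° → +385.25°.
+385.25° lies outside (−180°, 180°]; subtract 360° → +25.25°.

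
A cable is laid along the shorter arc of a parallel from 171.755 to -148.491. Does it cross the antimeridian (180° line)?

Yes

Naïve |-148.491 − 171.755| = 320.246° > 180°, so the shorter arc goes the other way round — across 180°.
Signed shortest Δλ = ((-148.491 − 171.755 + 180) mod 360) − 180 = 39.754°.
Going east by 39.754° from +171.755° passes through 180° before reaching -148.491°.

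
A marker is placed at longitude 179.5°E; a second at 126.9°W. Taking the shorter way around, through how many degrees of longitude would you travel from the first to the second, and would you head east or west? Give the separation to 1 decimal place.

Raw difference: -126.9 − 179.5 = -306.4°.
Normalise into (−180°, 180°]: -306.4° + 360° = 53.6°.
Positive ⇒ the second point lies to the east; separation 53.6°.

53.6° east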